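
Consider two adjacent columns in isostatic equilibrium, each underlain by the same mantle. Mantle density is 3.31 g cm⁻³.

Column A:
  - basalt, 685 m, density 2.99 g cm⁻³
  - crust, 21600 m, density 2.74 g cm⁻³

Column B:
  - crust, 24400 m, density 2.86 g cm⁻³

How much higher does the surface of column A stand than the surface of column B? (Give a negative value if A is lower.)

469 m

For any compensation level in the mantle, the mantle terms cancel and isostasy reduces to e = (Σt_A − Σt_B) − (Σ(ρt)_A − Σ(ρt)_B) / ρ_m.
Σt_A = 22285 m; Σt_B = 24400 m; Σ(ρt)_A = 61232.15; Σ(ρt)_B = 69784 (in m·g cm⁻³).
e = (22285 − 24400) − (61232.15 − 69784) / 3.31 = 469 m.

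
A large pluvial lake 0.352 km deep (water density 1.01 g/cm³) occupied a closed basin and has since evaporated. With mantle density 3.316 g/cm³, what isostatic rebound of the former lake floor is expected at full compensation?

u = d ρ_w/ρ_m = 0.352 km × 1.01/3.316 = 0.107 km.

0.107 km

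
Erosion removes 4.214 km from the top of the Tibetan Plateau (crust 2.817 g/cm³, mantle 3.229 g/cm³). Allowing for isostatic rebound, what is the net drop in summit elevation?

0.538 km

Rebound u = e ρ_c/ρ_m = 4.214 km × 2.817/3.229 = 3.676 km.
Net surface drop = e − u = 4.214 km − 3.676 km = e (ρ_m − ρ_c)/ρ_m = 0.538 km.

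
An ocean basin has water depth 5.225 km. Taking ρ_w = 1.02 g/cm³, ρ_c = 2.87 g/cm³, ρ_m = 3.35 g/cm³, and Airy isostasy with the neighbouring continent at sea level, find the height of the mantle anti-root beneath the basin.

20.1 km

By Archimedes' principle applied to the lithosphere: replacing crust with seawater at the top is compensated by replacing crust with mantle at the base: d (ρ_c − ρ_w) = a (ρ_m − ρ_c).
a = d (ρ_c − ρ_w)/(ρ_m − ρ_c) = 5.225 km × 1.85/0.48 = 20.1 km.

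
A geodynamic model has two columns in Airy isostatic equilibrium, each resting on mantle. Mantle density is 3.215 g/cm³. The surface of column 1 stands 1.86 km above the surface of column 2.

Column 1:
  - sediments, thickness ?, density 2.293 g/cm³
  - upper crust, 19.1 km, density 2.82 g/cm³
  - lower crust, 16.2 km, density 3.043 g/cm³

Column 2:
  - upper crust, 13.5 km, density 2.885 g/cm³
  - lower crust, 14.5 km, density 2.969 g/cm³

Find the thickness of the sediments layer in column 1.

3.98 km

Take the compensation level at the base of the deeper column (depth z_c below the surface of column 1) and equate Σ ρ_i t_i down to z_c; mantle fills any gap and the z_c terms cancel.
Column 1: x×2.293 + 19.1×2.82 + 16.2×3.043 + (z_c − 35.3 − x)×3.215
Column 2: 1.86×0 + 13.5×2.885 + 14.5×2.969 + (z_c − 1.86 − 28)×3.215
The z_c×3.215 term appears on both sides and cancels. Collect the known terms of each column as K = Σ(ρt)_known − 3.215 × (depth of known layers): K_1 = 103.1586 − 3.215×35.3 = −10.3309; K_2 = 81.998 − 3.215×(1.86 + 28) = −14.0019.
Balance: K_1 − x×(3.215 − 2.293) = K_2, so x = (K_1 − K_2)/(3.215 − 2.293) = 3.671/0.922 = 3.98 km.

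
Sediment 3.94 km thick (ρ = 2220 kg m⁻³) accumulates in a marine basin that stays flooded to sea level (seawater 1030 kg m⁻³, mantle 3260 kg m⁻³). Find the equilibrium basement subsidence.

2.1 km

Submarine loading: the sediment displaces seawater, and the subsidence is in turn flooded, so s (ρ_m − ρ_w) = t (ρ_sed − ρ_w).
s = 3.94 km × (2220 − 1030) / (3260 − 1030) = 2.1 km.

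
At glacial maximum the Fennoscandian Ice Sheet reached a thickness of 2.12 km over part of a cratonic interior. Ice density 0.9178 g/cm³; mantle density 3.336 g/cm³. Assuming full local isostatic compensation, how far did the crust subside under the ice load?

Equating mass per unit area of the two columns: the ice load ρ_ice t is balanced by mantle displaced below, ρ_m s.
s = t ρ_ice / ρ_m = 2.12 km × 0.9178/3.336 = 0.583 km.

0.583 km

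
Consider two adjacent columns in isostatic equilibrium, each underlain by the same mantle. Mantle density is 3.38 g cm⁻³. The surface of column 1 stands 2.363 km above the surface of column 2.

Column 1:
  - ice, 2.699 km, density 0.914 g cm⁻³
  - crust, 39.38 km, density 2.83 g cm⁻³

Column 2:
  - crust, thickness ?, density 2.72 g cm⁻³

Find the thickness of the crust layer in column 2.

30.8 km

Take the compensation level at the base of the deeper column (depth z_c below the surface of column 1) and equate Σ ρ_i t_i down to z_c; mantle fills any gap and the z_c terms cancel.
Column 1: 2.699×0.914 + 39.38×2.83 + (z_c − 42.079)×3.38
Column 2: 2.363×0 + x×2.72 + (z_c − 2.363 − 0 − x)×3.38
The z_c×3.38 term appears on both sides and cancels. Collect the known terms of each column as K = Σ(ρt)_known − 3.38 × (depth of known layers): K_1 = 113.912286 − 3.38×42.079 = −28.314734; K_2 = 0 − 3.38×(2.363 + 0) = −7.98694.
Balance: K_1 = K_2 − x×(3.38 − 2.72), so x = (K_2 − K_1)/(3.38 − 2.72) = 20.3278/0.66 = 30.8 km.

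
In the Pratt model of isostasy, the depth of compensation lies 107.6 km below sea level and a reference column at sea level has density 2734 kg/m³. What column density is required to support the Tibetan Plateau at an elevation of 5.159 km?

2610 kg/m³

Pratt balance: ρ_ref D = ρ (D + h).
ρ = ρ_ref D/(D + h) = 2734 × 107.6 km/(107.6 km + 5.159 km) = 2610 kg/m³.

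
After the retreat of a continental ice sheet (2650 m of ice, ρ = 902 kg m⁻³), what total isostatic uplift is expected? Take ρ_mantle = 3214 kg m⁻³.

Removing the load lets mantle flow back in; uplift u satisfies ρ_ice t = ρ_m u.
u = t ρ_ice/ρ_m = 2650 m × 902/3214 = 744 m.

744 m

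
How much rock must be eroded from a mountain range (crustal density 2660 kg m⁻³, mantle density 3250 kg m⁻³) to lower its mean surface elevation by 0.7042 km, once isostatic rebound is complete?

Net drop Δ = e − u = e − e ρ_c/ρ_m = e (ρ_m − ρ_c)/ρ_m.
e = Δ ρ_m/(ρ_m − ρ_c) = 0.7042 km × 3250/590 = 3.88 km.

3.88 km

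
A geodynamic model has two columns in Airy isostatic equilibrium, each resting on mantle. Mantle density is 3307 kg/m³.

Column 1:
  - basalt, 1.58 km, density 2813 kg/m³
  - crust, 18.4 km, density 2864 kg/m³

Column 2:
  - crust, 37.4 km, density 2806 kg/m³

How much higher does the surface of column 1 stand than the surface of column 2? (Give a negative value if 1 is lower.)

For any compensation level in the mantle, the mantle terms cancel and isostasy reduces to e = (Σt_1 − Σt_2) − (Σ(ρt)_1 − Σ(ρt)_2) / ρ_m.
Σt_1 = 19.98 km; Σt_2 = 37.4 km; Σ(ρt)_1 = 57142.14; Σ(ρt)_2 = 104944.4 (in km·kg/m³).
e = (19.98 − 37.4) − (57142.14 − 104944.4) / 3307 = −2.97 km.

−2.97 km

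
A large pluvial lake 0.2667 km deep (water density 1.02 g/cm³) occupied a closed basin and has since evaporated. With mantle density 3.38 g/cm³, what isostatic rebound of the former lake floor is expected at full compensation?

u = d ρ_w/ρ_m = 0.2667 km × 1.02/3.38 = 0.0805 km.

0.0805 km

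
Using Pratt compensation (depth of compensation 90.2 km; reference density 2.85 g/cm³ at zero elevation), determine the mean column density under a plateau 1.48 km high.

2.8 g/cm³

Pratt balance: ρ_ref D = ρ (D + h).
ρ = ρ_ref D/(D + h) = 2.85 × 90.2 km/(90.2 km + 1.48 km) = 2.8 g/cm³.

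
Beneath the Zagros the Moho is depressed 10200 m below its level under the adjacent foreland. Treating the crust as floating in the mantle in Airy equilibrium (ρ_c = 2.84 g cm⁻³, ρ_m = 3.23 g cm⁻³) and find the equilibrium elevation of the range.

Isostatic balance requires: ρ_c h = (ρ_m − ρ_c) r.
h = r (ρ_m − ρ_c) / ρ_c = 10200 m × (3.23 − 2.84) / 2.84 = 1400 m.

1400 m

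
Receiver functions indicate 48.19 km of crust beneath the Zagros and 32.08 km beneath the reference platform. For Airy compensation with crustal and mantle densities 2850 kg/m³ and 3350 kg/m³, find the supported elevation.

2.4 km

Excess crust Δ = 48.19 km − 32.08 km = 16.11 km, split between elevation h and root r with h + r = Δ.
Airy balance ρ_c h = (ρ_m − ρ_c) r gives r = h ρ_c/(ρ_m − ρ_c), so h (1 + ρ_c/(ρ_m − ρ_c)) = Δ, i.e. h = Δ (ρ_m − ρ_c)/ρ_m.
h = 16.11 km × 500/3350 = 2.4 km.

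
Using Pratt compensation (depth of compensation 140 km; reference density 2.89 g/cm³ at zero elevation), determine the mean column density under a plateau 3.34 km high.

2.82 g/cm³

Pratt balance: ρ_ref D = ρ (D + h).
ρ = ρ_ref D/(D + h) = 2.89 × 140 km/(140 km + 3.34 km) = 2.82 g/cm³.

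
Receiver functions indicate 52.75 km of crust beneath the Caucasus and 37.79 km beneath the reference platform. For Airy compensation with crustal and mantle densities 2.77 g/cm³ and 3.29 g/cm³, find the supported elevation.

Excess crust Δ = 52.75 km − 37.79 km = 14.96 km, split between elevation h and root r with h + r = Δ.
Airy balance ρ_c h = (ρ_m − ρ_c) r gives r = h ρ_c/(ρ_m − ρ_c), so h (1 + ρ_c/(ρ_m − ρ_c)) = Δ, i.e. h = Δ (ρ_m − ρ_c)/ρ_m.
h = 14.96 km × 0.52/3.29 = 2.36 km.

2.36 km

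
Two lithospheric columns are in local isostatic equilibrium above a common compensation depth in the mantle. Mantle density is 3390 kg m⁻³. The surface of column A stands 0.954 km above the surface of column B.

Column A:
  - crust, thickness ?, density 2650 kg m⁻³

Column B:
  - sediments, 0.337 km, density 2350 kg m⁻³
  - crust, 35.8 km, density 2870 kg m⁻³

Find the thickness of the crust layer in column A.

30 km

Take the compensation level at the base of the deeper column (depth z_c below the surface of column A) and equate Σ ρ_i t_i down to z_c; mantle fills any gap and the z_c terms cancel.
Column A: x×2650 + (z_c − 0 − x)×3390
Column B: 0.954×0 + 0.337×2350 + 35.8×2870 + (z_c − 0.954 − 36.137)×3390
The z_c×3390 term appears on both sides and cancels. Collect the known terms of each column as K = Σ(ρt)_known − 3390 × (depth of known layers): K_A = 0 − 3390×0 = 0; K_B = 103537.95 − 3390×(0.954 + 36.137) = −22200.54.
Balance: K_A − x×(3390 − 2650) = K_B, so x = (K_A − K_B)/(3390 − 2650) = 22200.5/740 = 30 km.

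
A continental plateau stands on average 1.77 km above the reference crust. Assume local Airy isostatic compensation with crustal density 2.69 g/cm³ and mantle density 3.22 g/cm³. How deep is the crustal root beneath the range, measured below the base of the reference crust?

Isostatic balance requires: the weight of the topography is balanced by the buoyancy of the root, ρ_c h = (ρ_m − ρ_c) r.
r = h · ρ_c / (ρ_m − ρ_c) = 1.77 km × 2.69 / (3.22 − 2.69) = 8.98 km.

8.98 km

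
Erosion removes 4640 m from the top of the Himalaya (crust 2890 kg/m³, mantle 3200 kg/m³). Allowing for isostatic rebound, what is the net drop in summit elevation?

450 m

Rebound u = e ρ_c/ρ_m = 4640 m × 2890/3200 = 4190 m.
Net surface drop = e − u = 4640 m − 4190 m = e (ρ_m − ρ_c)/ρ_m = 450 m.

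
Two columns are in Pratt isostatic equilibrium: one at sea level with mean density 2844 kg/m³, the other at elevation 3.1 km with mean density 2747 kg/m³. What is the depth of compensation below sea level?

ρ_ref D = ρ (D + h) → D (ρ_ref − ρ) = ρ h.
D = ρ h/(ρ_ref − ρ) = 2747 × 3.1 km/(2844 − 2747) = 87.8 km.

87.8 km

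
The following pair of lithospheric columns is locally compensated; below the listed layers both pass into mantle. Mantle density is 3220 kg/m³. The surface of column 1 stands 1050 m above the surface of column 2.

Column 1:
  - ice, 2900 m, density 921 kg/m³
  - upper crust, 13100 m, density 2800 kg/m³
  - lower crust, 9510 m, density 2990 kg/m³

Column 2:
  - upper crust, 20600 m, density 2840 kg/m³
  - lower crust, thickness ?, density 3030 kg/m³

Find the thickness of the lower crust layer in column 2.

Take the compensation level at the base of the deeper column (depth z_c below the surface of column 1) and equate Σ ρ_i t_i down to z_c; mantle fills any gap and the z_c terms cancel.
Column 1: 2900×921 + 13100×2800 + 9510×2990 + (z_c − 25510)×3220
Column 2: 1050×0 + 20600×2840 + x×3030 + (z_c − 1050 − 20600 − x)×3220
The z_c×3220 term appears on both sides and cancels. Collect the known terms of each column as K = Σ(ρt)_known − 3220 × (depth of known layers): K_1 = 67785800 − 3220×25510 = −14356400; K_2 = 58504000 − 3220×(1050 + 20600) = −11209000.
Balance: K_1 = K_2 − x×(3220 − 3030), so x = (K_2 − K_1)/(3220 − 3030) = 3147400/190 = 16600 m.

16600 m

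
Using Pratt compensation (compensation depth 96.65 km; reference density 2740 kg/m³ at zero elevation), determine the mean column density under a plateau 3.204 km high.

Pratt balance: ρ_ref D = ρ (D + h).
ρ = ρ_ref D/(D + h) = 2740 × 96.65 km/(96.65 km + 3.204 km) = 2650 kg/m³.

2650 kg/m³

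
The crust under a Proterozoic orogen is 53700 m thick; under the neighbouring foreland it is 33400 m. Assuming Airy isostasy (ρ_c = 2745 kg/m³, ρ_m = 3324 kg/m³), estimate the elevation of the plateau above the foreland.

3540 m

Excess crust Δ = 53700 m − 33400 m = 20300 m, split between elevation h and root r with h + r = Δ.
Airy balance ρ_c h = (ρ_m − ρ_c) r gives r = h ρ_c/(ρ_m − ρ_c), so h (1 + ρ_c/(ρ_m − ρ_c)) = Δ, i.e. h = Δ (ρ_m − ρ_c)/ρ_m.
h = 20300 m × 579/3324 = 3540 m.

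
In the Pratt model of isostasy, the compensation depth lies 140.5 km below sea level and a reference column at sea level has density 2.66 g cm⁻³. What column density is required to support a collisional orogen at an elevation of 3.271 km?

2.6 g cm⁻³

Pratt balance: ρ_ref D = ρ (D + h).
ρ = ρ_ref D/(D + h) = 2.66 × 140.5 km/(140.5 km + 3.271 km) = 2.6 g cm⁻³.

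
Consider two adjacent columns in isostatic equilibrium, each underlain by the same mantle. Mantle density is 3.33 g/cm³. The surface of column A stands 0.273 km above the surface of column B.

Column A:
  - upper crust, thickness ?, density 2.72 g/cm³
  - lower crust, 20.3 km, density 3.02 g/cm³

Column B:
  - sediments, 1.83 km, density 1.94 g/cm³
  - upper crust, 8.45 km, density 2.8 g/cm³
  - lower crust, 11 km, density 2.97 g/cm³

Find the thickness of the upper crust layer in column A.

Take the compensation level at the base of the deeper column (depth z_c below the surface of column A) and equate Σ ρ_i t_i down to z_c; mantle fills any gap and the z_c terms cancel.
Column A: x×2.72 + 20.3×3.02 + (z_c − 20.3 − x)×3.33
Column B: 0.273×0 + 1.83×1.94 + 8.45×2.8 + 11×2.97 + (z_c − 0.273 − 21.28)×3.33
The z_c×3.33 term appears on both sides and cancels. Collect the known terms of each column as K = Σ(ρt)_known − 3.33 × (depth of known layers): K_A = 61.306 − 3.33×20.3 = −6.293; K_B = 59.8802 − 3.33×(0.273 + 21.28) = −11.89129.
Balance: K_A − x×(3.33 − 2.72) = K_B, so x = (K_A − K_B)/(3.33 − 2.72) = 5.59829/0.61 = 9.18 km.

9.18 km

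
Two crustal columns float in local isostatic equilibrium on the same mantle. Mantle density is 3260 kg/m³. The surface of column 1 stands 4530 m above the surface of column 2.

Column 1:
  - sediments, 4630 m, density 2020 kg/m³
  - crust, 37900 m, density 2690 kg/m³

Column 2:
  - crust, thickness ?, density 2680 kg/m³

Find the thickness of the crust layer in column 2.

21700 m

Take the compensation level at the base of the deeper column (depth z_c below the surface of column 1) and equate Σ ρ_i t_i down to z_c; mantle fills any gap and the z_c terms cancel.
Column 1: 4630×2020 + 37900×2690 + (z_c − 42530)×3260
Column 2: 4530×0 + x×2680 + (z_c − 4530 − 0 − x)×3260
The z_c×3260 term appears on both sides and cancels. Collect the known terms of each column as K = Σ(ρt)_known − 3260 × (depth of known layers): K_1 = 111303600 − 3260×42530 = −27344200; K_2 = 0 − 3260×(4530 + 0) = −14767800.
Balance: K_1 = K_2 − x×(3260 − 2680), so x = (K_2 − K_1)/(3260 − 2680) = 12576400/580 = 21700 m.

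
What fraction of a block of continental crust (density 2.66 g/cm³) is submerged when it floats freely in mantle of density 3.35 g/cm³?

79.4%

Submerged fraction = ρ_obj/ρ_fluid = 2.66/3.35 = 79.4%.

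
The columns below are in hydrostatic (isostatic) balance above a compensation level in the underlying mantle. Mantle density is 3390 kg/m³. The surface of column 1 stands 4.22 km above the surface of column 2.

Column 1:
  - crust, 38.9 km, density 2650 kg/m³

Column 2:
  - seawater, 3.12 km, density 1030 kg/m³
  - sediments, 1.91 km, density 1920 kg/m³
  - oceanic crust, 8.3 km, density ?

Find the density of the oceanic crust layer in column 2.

Take the compensation level at the base of the deeper column (depth z_c below the surface of column 1) and equate Σ ρ_i t_i down to z_c; mantle fills any gap and the z_c terms cancel.
Column 1: 38.9×2650 + (z_c − 38.9)×3390
Column 2: 4.22×0 + 3.12×1030 + 1.91×1920 + 8.3×ρ + (z_c − 4.22 − 13.33)×3390
The z_c×3390 term appears on both sides and cancels. Collect the known terms of each column as K = Σ(ρt)_known − 3390 × (depth of known layers): K_1 = 103085 − 3390×38.9 = −28786; K_2 = 6880.8 − 3390×(4.22 + 13.33) = −52613.7.
Balance: K_1 = K_2 + 8.3×ρ, so ρ = (K_1 − K_2)/8.3 = 23827.7/8.3 = 2870 kg/m³.

2870 kg/m³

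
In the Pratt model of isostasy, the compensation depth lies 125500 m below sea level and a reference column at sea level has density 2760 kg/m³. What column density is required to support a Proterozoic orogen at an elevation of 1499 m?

Pratt balance: ρ_ref D = ρ (D + h).
ρ = ρ_ref D/(D + h) = 2760 × 125500 m/(125500 m + 1499 m) = 2730 kg/m³.

2730 kg/m³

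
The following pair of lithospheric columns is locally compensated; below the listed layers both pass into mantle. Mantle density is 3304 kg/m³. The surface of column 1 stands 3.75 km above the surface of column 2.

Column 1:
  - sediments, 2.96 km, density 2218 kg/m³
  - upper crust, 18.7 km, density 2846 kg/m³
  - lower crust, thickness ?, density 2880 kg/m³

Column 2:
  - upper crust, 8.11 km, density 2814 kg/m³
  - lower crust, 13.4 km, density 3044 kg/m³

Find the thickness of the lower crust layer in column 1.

Take the compensation level at the base of the deeper column (depth z_c below the surface of column 1) and equate Σ ρ_i t_i down to z_c; mantle fills any gap and the z_c terms cancel.
Column 1: 2.96×2218 + 18.7×2846 + x×2880 + (z_c − 21.66 − x)×3304
Column 2: 3.75×0 + 8.11×2814 + 13.4×3044 + (z_c − 3.75 − 21.51)×3304
The z_c×3304 term appears on both sides and cancels. Collect the known terms of each column as K = Σ(ρt)_known − 3304 × (depth of known layers): K_1 = 59785.48 − 3304×21.66 = −11779.16; K_2 = 63611.14 − 3304×(3.75 + 21.51) = −19847.9.
Balance: K_1 − x×(3304 − 2880) = K_2, so x = (K_1 − K_2)/(3304 − 2880) = 8068.74/424 = 19 km.

19 km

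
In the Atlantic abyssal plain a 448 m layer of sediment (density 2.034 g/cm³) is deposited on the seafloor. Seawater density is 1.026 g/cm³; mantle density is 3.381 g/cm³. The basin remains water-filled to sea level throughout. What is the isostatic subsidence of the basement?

192 m

Submarine loading: the sediment displaces seawater, and the subsidence is in turn flooded, so s (ρ_m − ρ_w) = t (ρ_sed − ρ_w).
s = 448 m × (2.034 − 1.026) / (3.381 − 1.026) = 192 m.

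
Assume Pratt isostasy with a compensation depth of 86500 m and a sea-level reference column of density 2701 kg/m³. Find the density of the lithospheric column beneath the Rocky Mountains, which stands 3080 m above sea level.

Pratt balance: ρ_ref D = ρ (D + h).
ρ = ρ_ref D/(D + h) = 2701 × 86500 m/(86500 m + 3080 m) = 2610 kg/m³.

2610 kg/m³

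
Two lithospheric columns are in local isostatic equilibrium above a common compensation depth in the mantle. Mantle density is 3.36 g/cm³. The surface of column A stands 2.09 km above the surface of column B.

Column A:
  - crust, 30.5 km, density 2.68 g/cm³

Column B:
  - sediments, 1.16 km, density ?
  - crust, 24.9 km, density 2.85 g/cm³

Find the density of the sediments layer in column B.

Take the compensation level at the base of the deeper column (depth z_c below the surface of column A) and equate Σ ρ_i t_i down to z_c; mantle fills any gap and the z_c terms cancel.
Column A: 30.5×2.68 + (z_c − 30.5)×3.36
Column B: 2.09×0 + 1.16×ρ + 24.9×2.85 + (z_c − 2.09 − 26.06)×3.36
The z_c×3.36 term appears on both sides and cancels. Collect the known terms of each column as K = Σ(ρt)_known − 3.36 × (depth of known layers): K_A = 81.74 − 3.36×30.5 = −20.74; K_B = 70.965 − 3.36×(2.09 + 26.06) = −23.619.
Balance: K_A = K_B + 1.16×ρ, so ρ = (K_A − K_B)/1.16 = 2.879/1.16 = 2.48 g/cm³.

2.48 g/cm³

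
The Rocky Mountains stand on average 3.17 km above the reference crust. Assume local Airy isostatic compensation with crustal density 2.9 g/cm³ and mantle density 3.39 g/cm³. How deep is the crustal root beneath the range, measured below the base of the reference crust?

In Airy isostatic equilibrium: the weight of the topography is balanced by the buoyancy of the root, ρ_c h = (ρ_m − ρ_c) r.
r = h · ρ_c / (ρ_m − ρ_c) = 3.17 km × 2.9 / (3.39 − 2.9) = 18.8 km.

18.8 km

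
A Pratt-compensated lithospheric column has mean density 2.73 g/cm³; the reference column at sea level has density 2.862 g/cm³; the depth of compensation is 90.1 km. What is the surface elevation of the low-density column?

4.36 km

ρ_ref D = ρ (D + h) → h = D (ρ_ref − ρ)/ρ.
h = 90.1 km × (2.862 − 2.73)/2.73 = 4.36 km.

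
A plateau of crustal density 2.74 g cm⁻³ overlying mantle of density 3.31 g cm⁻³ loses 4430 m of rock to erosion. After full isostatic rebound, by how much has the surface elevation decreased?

763 m

Rebound u = e ρ_c/ρ_m = 4430 m × 2.74/3.31 = 3667 m.
Net surface drop = e − u = 4430 m − 3667 m = e (ρ_m − ρ_c)/ρ_m = 763 m.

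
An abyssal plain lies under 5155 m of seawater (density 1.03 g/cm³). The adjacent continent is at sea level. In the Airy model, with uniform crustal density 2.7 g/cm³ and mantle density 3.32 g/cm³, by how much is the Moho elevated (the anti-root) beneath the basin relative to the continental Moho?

In Airy isostatic equilibrium: replacing crust with seawater at the top is compensated by replacing crust with mantle at the base: d (ρ_c − ρ_w) = a (ρ_m − ρ_c).
a = d (ρ_c − ρ_w)/(ρ_m − ρ_c) = 5155 m × 1.67/0.62 = 13900 m.

13900 m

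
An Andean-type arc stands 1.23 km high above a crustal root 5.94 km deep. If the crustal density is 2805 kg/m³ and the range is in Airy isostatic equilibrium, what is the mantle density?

Airy balance: ρ_c h = (ρ_m − ρ_c) r → ρ_m = ρ_c (1 + h/r).
ρ_m = 2805 × (1 + 1.23 km/5.94 km) = 3390 kg/m³.

3390 kg/m³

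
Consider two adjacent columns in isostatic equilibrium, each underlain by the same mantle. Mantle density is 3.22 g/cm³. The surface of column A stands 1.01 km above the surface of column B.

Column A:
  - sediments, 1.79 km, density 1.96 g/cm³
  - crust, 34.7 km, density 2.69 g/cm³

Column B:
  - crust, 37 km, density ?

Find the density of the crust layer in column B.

2.75 g/cm³

Take the compensation level at the base of the deeper column (depth z_c below the surface of column A) and equate Σ ρ_i t_i down to z_c; mantle fills any gap and the z_c terms cancel.
Column A: 1.79×1.96 + 34.7×2.69 + (z_c − 36.49)×3.22
Column B: 1.01×0 + 37×ρ + (z_c − 1.01 − 37)×3.22
The z_c×3.22 term appears on both sides and cancels. Collect the known terms of each column as K = Σ(ρt)_known − 3.22 × (depth of known layers): K_A = 96.8514 − 3.22×36.49 = −20.6464; K_B = 0 − 3.22×(1.01 + 37) = −122.3922.
Balance: K_A = K_B + 37×ρ, so ρ = (K_A − K_B)/37 = 101.746/37 = 2.75 g/cm³.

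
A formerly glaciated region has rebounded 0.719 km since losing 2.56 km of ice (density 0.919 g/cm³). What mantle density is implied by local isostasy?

ρ_m = ρ_ice t / u = 0.919 × 2.56 km/0.719 km = 3.27 g/cm³.

3.27 g/cm³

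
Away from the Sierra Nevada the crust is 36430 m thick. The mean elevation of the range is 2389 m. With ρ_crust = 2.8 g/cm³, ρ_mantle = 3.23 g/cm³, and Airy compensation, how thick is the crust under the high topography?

54400 m

Root depth r = h ρ_c / (ρ_m − ρ_c) = 2389 m × 2.8 / 0.43 = 15560 m.
Total thickness = T + h + r = 36430 m + 2389 m + 15560 m = 54400 m.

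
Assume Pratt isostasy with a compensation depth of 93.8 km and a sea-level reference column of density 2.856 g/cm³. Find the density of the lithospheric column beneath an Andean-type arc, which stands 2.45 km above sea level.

Pratt balance: ρ_ref D = ρ (D + h).
ρ = ρ_ref D/(D + h) = 2.856 × 93.8 km/(93.8 km + 2.45 km) = 2.78 g/cm³.

2.78 g/cm³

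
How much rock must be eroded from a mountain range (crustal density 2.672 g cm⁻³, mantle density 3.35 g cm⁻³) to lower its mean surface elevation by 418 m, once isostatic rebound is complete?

Net drop Δ = e − u = e − e ρ_c/ρ_m = e (ρ_m − ρ_c)/ρ_m.
e = Δ ρ_m/(ρ_m − ρ_c) = 418 m × 3.35/0.678 = 2070 m.

2070 m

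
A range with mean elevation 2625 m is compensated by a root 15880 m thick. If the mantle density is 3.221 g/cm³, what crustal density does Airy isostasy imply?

2.76 g/cm³

ρ_c h = (ρ_m − ρ_c) r → ρ_c (h + r) = ρ_m r → ρ_c = ρ_m r / (h + r).
ρ_c = 3.221 × 15880 m / (2625 m + 15880 m) = 2.76 g/cm³.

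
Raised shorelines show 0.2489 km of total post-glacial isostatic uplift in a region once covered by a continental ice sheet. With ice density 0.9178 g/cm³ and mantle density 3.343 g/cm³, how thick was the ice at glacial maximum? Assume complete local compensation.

u = t ρ_ice/ρ_m → t = u ρ_m/ρ_ice = 0.2489 km × 3.343/0.9178 = 0.907 km.

0.907 km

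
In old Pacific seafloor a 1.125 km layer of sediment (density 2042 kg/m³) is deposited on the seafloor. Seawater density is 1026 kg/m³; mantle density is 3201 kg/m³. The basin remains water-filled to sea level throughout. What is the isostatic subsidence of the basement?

0.526 km

Submarine loading: the sediment displaces seawater, and the subsidence is in turn flooded, so s (ρ_m − ρ_w) = t (ρ_sed − ρ_w).
s = 1.125 km × (2042 − 1026) / (3201 − 1026) = 0.526 km.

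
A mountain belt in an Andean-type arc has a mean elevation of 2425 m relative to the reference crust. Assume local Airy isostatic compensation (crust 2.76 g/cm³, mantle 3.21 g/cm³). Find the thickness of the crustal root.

Equating mass per unit area of the two columns: the weight of the topography is balanced by the buoyancy of the root, ρ_c h = (ρ_m − ρ_c) r.
r = h · ρ_c / (ρ_m − ρ_c) = 2425 m × 2.76 / (3.21 − 2.76) = 14900 m.

14900 m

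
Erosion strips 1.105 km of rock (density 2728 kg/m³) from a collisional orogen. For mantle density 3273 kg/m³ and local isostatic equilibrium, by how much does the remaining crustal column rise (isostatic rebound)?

0.921 km

Unloading: uplift u = e ρ_c/ρ_m = 1.105 km × 2728/3273 = 0.921 km.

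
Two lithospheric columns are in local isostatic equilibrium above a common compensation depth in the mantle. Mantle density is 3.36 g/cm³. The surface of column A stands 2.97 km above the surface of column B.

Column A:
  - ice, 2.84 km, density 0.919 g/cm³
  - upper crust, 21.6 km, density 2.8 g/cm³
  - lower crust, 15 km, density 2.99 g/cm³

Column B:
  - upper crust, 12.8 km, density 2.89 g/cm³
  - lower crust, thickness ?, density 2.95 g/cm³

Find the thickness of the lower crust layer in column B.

20.9 km

Take the compensation level at the base of the deeper column (depth z_c below the surface of column A) and equate Σ ρ_i t_i down to z_c; mantle fills any gap and the z_c terms cancel.
Column A: 2.84×0.919 + 21.6×2.8 + 15×2.99 + (z_c − 39.44)×3.36
Column B: 2.97×0 + 12.8×2.89 + x×2.95 + (z_c − 2.97 − 12.8 − x)×3.36
The z_c×3.36 term appears on both sides and cancels. Collect the known terms of each column as K = Σ(ρt)_known − 3.36 × (depth of known layers): K_A = 107.93996 − 3.36×39.44 = −24.57844; K_B = 36.992 − 3.36×(2.97 + 12.8) = −15.9952.
Balance: K_A = K_B − x×(3.36 − 2.95), so x = (K_B − K_A)/(3.36 − 2.95) = 8.58324/0.41 = 20.9 km.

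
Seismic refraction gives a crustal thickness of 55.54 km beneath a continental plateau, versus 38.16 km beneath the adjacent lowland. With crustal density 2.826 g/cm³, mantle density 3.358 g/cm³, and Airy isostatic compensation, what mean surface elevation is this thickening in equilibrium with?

Excess crust Δ = 55.54 km − 38.16 km = 17.38 km, split between elevation h and root r with h + r = Δ.
Airy balance ρ_c h = (ρ_m − ρ_c) r gives r = h ρ_c/(ρ_m − ρ_c), so h (1 + ρ_c/(ρ_m − ρ_c)) = Δ, i.e. h = Δ (ρ_m − ρ_c)/ρ_m.
h = 17.38 km × 0.532/3.358 = 2.75 km.

2.75 km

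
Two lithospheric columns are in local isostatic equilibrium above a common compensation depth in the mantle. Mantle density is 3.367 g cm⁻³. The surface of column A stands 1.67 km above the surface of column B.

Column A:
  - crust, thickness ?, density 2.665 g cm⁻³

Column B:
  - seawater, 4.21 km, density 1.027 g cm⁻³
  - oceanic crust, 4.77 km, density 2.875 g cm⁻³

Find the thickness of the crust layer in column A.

25.4 km

Take the compensation level at the base of the deeper column (depth z_c below the surface of column A) and equate Σ ρ_i t_i down to z_c; mantle fills any gap and the z_c terms cancel.
Column A: x×2.665 + (z_c − 0 − x)×3.367
Column B: 1.67×0 + 4.21×1.027 + 4.77×2.875 + (z_c − 1.67 − 8.98)×3.367
The z_c×3.367 term appears on both sides and cancels. Collect the known terms of each column as K = Σ(ρt)_known − 3.367 × (depth of known layers): K_A = 0 − 3.367×0 = 0; K_B = 18.03742 − 3.367×(1.67 + 8.98) = −17.82113.
Balance: K_A − x×(3.367 − 2.665) = K_B, so x = (K_A − K_B)/(3.367 − 2.665) = 17.8211/0.702 = 25.4 km.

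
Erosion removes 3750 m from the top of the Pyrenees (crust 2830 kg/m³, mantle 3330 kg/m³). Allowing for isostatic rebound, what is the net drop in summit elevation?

563 m

Rebound u = e ρ_c/ρ_m = 3750 m × 2830/3330 = 3187 m.
Net surface drop = e − u = 3750 m − 3187 m = e (ρ_m − ρ_c)/ρ_m = 563 m.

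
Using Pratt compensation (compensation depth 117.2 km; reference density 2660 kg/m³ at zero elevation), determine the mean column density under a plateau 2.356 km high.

Pratt balance: ρ_ref D = ρ (D + h).
ρ = ρ_ref D/(D + h) = 2660 × 117.2 km/(117.2 km + 2.356 km) = 2610 kg/m³.

2610 kg/m³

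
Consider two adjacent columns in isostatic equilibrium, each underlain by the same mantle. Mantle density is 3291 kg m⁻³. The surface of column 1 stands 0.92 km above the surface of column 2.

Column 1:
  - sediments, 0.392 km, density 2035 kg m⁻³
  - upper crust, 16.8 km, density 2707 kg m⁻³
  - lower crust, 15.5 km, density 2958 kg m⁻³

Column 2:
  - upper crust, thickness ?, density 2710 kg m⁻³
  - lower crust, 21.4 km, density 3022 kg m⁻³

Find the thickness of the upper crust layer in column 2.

Take the compensation level at the base of the deeper column (depth z_c below the surface of column 1) and equate Σ ρ_i t_i down to z_c; mantle fills any gap and the z_c terms cancel.
Column 1: 0.392×2035 + 16.8×2707 + 15.5×2958 + (z_c − 32.692)×3291
Column 2: 0.92×0 + x×2710 + 21.4×3022 + (z_c − 0.92 − 21.4 − x)×3291
The z_c×3291 term appears on both sides and cancels. Collect the known terms of each column as K = Σ(ρt)_known − 3291 × (depth of known layers): K_1 = 92124.32 − 3291×32.692 = −15465.052; K_2 = 64670.8 − 3291×(0.92 + 21.4) = −8784.32.
Balance: K_1 = K_2 − x×(3291 − 2710), so x = (K_2 − K_1)/(3291 − 2710) = 6680.73/581 = 11.5 km.

11.5 km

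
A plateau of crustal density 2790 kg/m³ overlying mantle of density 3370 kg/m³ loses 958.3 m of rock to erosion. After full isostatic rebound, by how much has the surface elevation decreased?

Rebound u = e ρ_c/ρ_m = 958.3 m × 2790/3370 = 793.4 m.
Net surface drop = e − u = 958.3 m − 793.4 m = e (ρ_m − ρ_c)/ρ_m = 165 m.

165 m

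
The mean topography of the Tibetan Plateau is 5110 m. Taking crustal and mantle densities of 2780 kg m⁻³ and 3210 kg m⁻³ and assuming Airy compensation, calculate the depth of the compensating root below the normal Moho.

Equating mass per unit area of the two columns: the weight of the topography is balanced by the buoyancy of the root, ρ_c h = (ρ_m − ρ_c) r.
r = h · ρ_c / (ρ_m − ρ_c) = 5110 m × 2780 / (3210 − 2780) = 33000 m.

33000 m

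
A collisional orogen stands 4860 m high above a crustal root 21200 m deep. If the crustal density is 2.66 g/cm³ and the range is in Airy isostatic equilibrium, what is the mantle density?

Airy balance: ρ_c h = (ρ_m − ρ_c) r → ρ_m = ρ_c (1 + h/r).
ρ_m = 2.66 × (1 + 4860 m/21200 m) = 3.27 g/cm³.

3.27 g/cm³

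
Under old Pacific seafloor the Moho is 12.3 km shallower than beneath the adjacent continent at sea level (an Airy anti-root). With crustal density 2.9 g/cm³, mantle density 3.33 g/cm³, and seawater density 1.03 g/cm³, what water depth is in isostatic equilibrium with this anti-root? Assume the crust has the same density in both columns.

Replacing a thickness d of crust by seawater at the top must be balanced by replacing crust with mantle at the base: d (ρ_c − ρ_w) = a (ρ_m − ρ_c).
d = a (ρ_m − ρ_c)/(ρ_c − ρ_w) = 12.3 km × 0.43/1.87 = 2.83 km.

2.83 km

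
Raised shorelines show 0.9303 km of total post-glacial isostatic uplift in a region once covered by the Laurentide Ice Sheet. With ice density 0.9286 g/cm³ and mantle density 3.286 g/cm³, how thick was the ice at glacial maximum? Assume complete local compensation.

3.29 km

u = t ρ_ice/ρ_m → t = u ρ_m/ρ_ice = 0.9303 km × 3.286/0.9286 = 3.29 km.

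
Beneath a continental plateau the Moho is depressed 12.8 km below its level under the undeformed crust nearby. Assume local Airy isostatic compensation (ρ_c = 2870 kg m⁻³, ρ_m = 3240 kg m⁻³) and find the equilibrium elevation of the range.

1.65 km

Balancing pressure at the compensation depth: ρ_c h = (ρ_m − ρ_c) r.
h = r (ρ_m − ρ_c) / ρ_c = 12.8 km × (3240 − 2870) / 2870 = 1.65 km.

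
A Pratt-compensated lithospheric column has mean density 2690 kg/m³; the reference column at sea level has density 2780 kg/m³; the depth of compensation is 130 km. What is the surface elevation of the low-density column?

4.35 km

ρ_ref D = ρ (D + h) → h = D (ρ_ref − ρ)/ρ.
h = 130 km × (2780 − 2690)/2690 = 4.35 km.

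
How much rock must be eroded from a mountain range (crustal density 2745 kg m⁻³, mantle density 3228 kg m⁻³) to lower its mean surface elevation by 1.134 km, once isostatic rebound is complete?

Net drop Δ = e − u = e − e ρ_c/ρ_m = e (ρ_m − ρ_c)/ρ_m.
e = Δ ρ_m/(ρ_m − ρ_c) = 1.134 km × 3228/483 = 7.58 km.

7.58 km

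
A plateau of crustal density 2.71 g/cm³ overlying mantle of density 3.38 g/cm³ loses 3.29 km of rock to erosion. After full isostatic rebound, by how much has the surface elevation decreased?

Rebound u = e ρ_c/ρ_m = 3.29 km × 2.71/3.38 = 2.638 km.
Net surface drop = e − u = 3.29 km − 2.638 km = e (ρ_m − ρ_c)/ρ_m = 0.652 km.

0.652 km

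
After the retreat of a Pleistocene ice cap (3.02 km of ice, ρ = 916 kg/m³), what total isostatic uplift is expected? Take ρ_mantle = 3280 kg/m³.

Removing the load lets mantle flow back in; uplift u satisfies ρ_ice t = ρ_m u.
u = t ρ_ice/ρ_m = 3.02 km × 916/3280 = 0.843 km.

0.843 km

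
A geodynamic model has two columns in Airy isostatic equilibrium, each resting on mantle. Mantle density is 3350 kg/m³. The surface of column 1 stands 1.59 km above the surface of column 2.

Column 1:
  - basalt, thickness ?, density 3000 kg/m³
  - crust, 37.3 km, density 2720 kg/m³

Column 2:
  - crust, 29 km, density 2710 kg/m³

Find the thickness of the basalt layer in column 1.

Take the compensation level at the base of the deeper column (depth z_c below the surface of column 1) and equate Σ ρ_i t_i down to z_c; mantle fills any gap and the z_c terms cancel.
Column 1: x×3000 + 37.3×2720 + (z_c − 37.3 − x)×3350
Column 2: 1.59×0 + 29×2710 + (z_c − 1.59 − 29)×3350
The z_c×3350 term appears on both sides and cancels. Collect the known terms of each column as K = Σ(ρt)_known − 3350 × (depth of known layers): K_1 = 101456 − 3350×37.3 = −23499; K_2 = 78590 − 3350×(1.59 + 29) = −23886.5.
Balance: K_1 − x×(3350 − 3000) = K_2, so x = (K_1 − K_2)/(3350 − 3000) = 387.5/350 = 1.11 km.

1.11 km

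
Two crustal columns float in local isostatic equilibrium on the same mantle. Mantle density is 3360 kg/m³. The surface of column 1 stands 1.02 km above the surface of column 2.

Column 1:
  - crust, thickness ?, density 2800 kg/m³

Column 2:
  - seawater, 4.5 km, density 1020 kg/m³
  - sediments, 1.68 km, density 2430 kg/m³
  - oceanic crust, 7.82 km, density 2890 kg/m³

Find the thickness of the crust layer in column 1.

Take the compensation level at the base of the deeper column (depth z_c below the surface of column 1) and equate Σ ρ_i t_i down to z_c; mantle fills any gap and the z_c terms cancel.
Column 1: x×2800 + (z_c − 0 − x)×3360
Column 2: 1.02×0 + 4.5×1020 + 1.68×2430 + 7.82×2890 + (z_c − 1.02 − 14)×3360
The z_c×3360 term appears on both sides and cancels. Collect the known terms of each column as K = Σ(ρt)_known − 3360 × (depth of known layers): K_1 = 0 − 3360×0 = 0; K_2 = 31272.2 − 3360×(1.02 + 14) = −19195.
Balance: K_1 − x×(3360 − 2800) = K_2, so x = (K_1 − K_2)/(3360 − 2800) = 19195/560 = 34.3 km.

34.3 km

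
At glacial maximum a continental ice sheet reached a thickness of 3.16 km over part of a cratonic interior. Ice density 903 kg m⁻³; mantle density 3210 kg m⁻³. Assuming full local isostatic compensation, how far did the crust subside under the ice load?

0.889 km

Isostatic balance requires: the ice load ρ_ice t is balanced by mantle displaced below, ρ_m s.
s = t ρ_ice / ρ_m = 3.16 km × 903/3210 = 0.889 km.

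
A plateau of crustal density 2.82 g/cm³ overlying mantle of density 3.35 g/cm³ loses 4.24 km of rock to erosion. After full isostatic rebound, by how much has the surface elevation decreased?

Rebound u = e ρ_c/ρ_m = 4.24 km × 2.82/3.35 = 3.569 km.
Net surface drop = e − u = 4.24 km − 3.569 km = e (ρ_m − ρ_c)/ρ_m = 0.671 km.

0.671 km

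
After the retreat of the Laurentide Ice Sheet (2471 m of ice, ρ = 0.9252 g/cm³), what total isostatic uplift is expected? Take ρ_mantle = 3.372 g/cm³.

Removing the load lets mantle flow back in; uplift u satisfies ρ_ice t = ρ_m u.
u = t ρ_ice/ρ_m = 2471 m × 0.9252/3.372 = 678 m.

678 m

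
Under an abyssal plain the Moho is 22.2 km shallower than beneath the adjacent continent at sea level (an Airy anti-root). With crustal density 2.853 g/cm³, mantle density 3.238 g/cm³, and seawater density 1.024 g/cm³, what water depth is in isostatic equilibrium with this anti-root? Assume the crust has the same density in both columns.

4.67 km

Replacing a thickness d of crust by seawater at the top must be balanced by replacing crust with mantle at the base: d (ρ_c − ρ_w) = a (ρ_m − ρ_c).
d = a (ρ_m − ρ_c)/(ρ_c − ρ_w) = 22.2 km × 0.385/1.829 = 4.67 km.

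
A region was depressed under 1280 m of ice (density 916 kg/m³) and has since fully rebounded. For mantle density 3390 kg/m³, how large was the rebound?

346 m

Removing the load lets mantle flow back in; uplift u satisfies ρ_ice t = ρ_m u.
u = t ρ_ice/ρ_m = 1280 m × 916/3390 = 346 m.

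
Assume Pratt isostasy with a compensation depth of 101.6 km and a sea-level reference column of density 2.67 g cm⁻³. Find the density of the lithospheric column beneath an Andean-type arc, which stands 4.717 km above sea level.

Pratt balance: ρ_ref D = ρ (D + h).
ρ = ρ_ref D/(D + h) = 2.67 × 101.6 km/(101.6 km + 4.717 km) = 2.55 g cm⁻³.

2.55 g cm⁻³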